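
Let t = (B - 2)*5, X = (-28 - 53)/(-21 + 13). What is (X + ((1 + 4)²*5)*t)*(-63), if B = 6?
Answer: -1265103/8 ≈ -1.5814e+5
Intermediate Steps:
X = 81/8 (X = -81/(-8) = -81*(-⅛) = 81/8 ≈ 10.125)
t = 20 (t = (6 - 2)*5 = 4*5 = 20)
(X + ((1 + 4)²*5)*t)*(-63) = (81/8 + ((1 + 4)²*5)*20)*(-63) = (81/8 + (5²*5)*20)*(-63) = (81/8 + (25*5)*20)*(-63) = (81/8 + 125*20)*(-63) = (81/8 + 2500)*(-63) = (20081/8)*(-63) = -1265103/8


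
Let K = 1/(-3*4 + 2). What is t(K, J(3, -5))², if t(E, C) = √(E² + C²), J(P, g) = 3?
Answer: 901/100 ≈ 9.0100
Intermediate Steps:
K = -⅒ (K = 1/(-12 + 2) = 1/(-10) = -⅒ ≈ -0.10000)
t(E, C) = √(C² + E²)
t(K, J(3, -5))² = (√(3² + (-⅒)²))² = (√(9 + 1/100))² = (√(901/100))² = (√901/10)² = 901/100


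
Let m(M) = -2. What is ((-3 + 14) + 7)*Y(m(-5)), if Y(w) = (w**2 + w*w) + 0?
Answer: 144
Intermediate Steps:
Y(w) = 2*w**2 (Y(w) = (w**2 + w**2) + 0 = 2*w**2 + 0 = 2*w**2)
((-3 + 14) + 7)*Y(m(-5)) = ((-3 + 14) + 7)*(2*(-2)**2) = (11 + 7)*(2*4) = 18*8 = 144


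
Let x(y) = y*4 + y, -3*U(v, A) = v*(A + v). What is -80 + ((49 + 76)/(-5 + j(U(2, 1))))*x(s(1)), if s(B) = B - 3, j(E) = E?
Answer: 690/7 ≈ 98.571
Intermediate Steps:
U(v, A) = -v*(A + v)/3
s(B) = -3 + B
x(y) = 5*y (x(y) = 4*y + y = 5*y)
-80 + ((49 + 76)/(-5 + j(U(2, 1))))*x(s(1)) = -80 + ((49 + 76)/(-5 - ⅓*2*(1 + 2)))*(5*(-3 + 1)) = -80 + (125/(-5 - ⅓*2*3))*(5*(-2)) = -80 + (125/(-5 - 2))*(-10) = -80 + (125/(-7))*(-10) = -80 + (125*(-⅐))*(-10) = -80 - 125/7*(-10) = -80 + 1250/7 = 690/7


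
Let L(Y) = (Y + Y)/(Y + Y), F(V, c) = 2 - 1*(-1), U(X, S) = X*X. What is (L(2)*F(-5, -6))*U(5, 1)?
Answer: 75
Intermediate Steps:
U(X, S) = X²
F(V, c) = 3 (F(V, c) = 2 + 1 = 3)
L(Y) = 1 (L(Y) = (2*Y)/((2*Y)) = (2*Y)*(1/(2*Y)) = 1)
(L(2)*F(-5, -6))*U(5, 1) = (1*3)*5² = 3*25 = 75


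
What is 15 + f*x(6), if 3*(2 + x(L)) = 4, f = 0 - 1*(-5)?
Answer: 35/3 ≈ 11.667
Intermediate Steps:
f = 5 (f = 0 + 5 = 5)
x(L) = -⅔ (x(L) = -2 + (⅓)*4 = -2 + 4/3 = -⅔)
15 + f*x(6) = 15 + 5*(-⅔) = 15 - 10/3 = 35/3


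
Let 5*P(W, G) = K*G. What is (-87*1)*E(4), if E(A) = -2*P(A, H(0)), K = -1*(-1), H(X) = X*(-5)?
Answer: 0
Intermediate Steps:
H(X) = -5*X
K = 1
P(W, G) = G/5 (P(W, G) = (1*G)/5 = G/5)
E(A) = 0 (E(A) = -2*(-5*0)/5 = -2*0/5 = -2*0 = 0)
(-87*1)*E(4) = -87*1*0 = -87*0 = 0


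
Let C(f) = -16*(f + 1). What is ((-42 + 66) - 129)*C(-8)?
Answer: -11760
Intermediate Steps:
C(f) = -16 - 16*f (C(f) = -16*(1 + f) = -16 - 16*f)
((-42 + 66) - 129)*C(-8) = ((-42 + 66) - 129)*(-16 - 16*(-8)) = (24 - 129)*(-16 + 128) = -105*112 = -11760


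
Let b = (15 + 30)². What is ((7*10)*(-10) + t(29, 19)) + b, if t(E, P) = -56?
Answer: 1269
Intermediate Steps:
b = 2025 (b = 45² = 2025)
((7*10)*(-10) + t(29, 19)) + b = ((7*10)*(-10) - 56) + 2025 = (70*(-10) - 56) + 2025 = (-700 - 56) + 2025 = -756 + 2025 = 1269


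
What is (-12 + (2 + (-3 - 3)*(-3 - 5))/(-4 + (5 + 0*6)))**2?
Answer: 1444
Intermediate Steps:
(-12 + (2 + (-3 - 3)*(-3 - 5))/(-4 + (5 + 0*6)))**2 = (-12 + (2 - 6*(-8))/(-4 + (5 + 0)))**2 = (-12 + (2 + 48)/(-4 + 5))**2 = (-12 + 50/1)**2 = (-12 + 50*1)**2 = (-12 + 50)**2 = 38**2 = 1444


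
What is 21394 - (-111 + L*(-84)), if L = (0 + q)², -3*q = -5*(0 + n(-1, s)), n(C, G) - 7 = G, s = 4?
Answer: 149215/3 ≈ 49738.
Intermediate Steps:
n(C, G) = 7 + G
q = 55/3 (q = -(-5)*(0 + (7 + 4))/3 = -(-5)*(0 + 11)/3 = -(-5)*11/3 = -⅓*(-55) = 55/3 ≈ 18.333)
L = 3025/9 (L = (0 + 55/3)² = (55/3)² = 3025/9 ≈ 336.11)
21394 - (-111 + L*(-84)) = 21394 - (-111 + (3025/9)*(-84)) = 21394 - (-111 - 84700/3) = 21394 - 1*(-85033/3) = 21394 + 85033/3 = 149215/3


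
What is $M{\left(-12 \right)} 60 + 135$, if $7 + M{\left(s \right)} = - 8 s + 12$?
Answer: $6195$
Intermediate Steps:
$M{\left(s \right)} = 5 - 8 s$ ($M{\left(s \right)} = -7 - \left(-12 + 8 s\right) = 5 - 8 s$)
$M{\left(-12 \right)} 60 + 135 = \left(5 - -96\right) 60 + 135 = \left(5 + 96\right) 60 + 135 = 101 \cdot 60 + 135 = 6060 + 135 = 6195$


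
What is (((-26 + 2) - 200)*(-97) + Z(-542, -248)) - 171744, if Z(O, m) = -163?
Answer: -150179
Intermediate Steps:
(((-26 + 2) - 200)*(-97) + Z(-542, -248)) - 171744 = (((-26 + 2) - 200)*(-97) - 163) - 171744 = ((-24 - 200)*(-97) - 163) - 171744 = (-224*(-97) - 163) - 171744 = (21728 - 163) - 171744 = 21565 - 171744 = -150179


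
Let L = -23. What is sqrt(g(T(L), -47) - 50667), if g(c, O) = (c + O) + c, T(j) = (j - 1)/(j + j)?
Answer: I*sqrt(26827154)/23 ≈ 225.2*I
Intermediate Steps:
T(j) = (-1 + j)/(2*j) (T(j) = (-1 + j)/((2*j)) = (-1 + j)*(1/(2*j)) = (-1 + j)/(2*j))
g(c, O) = O + 2*c (g(c, O) = (O + c) + c = O + 2*c)
sqrt(g(T(L), -47) - 50667) = sqrt((-47 + 2*((1/2)*(-1 - 23)/(-23))) - 50667) = sqrt((-47 + 2*((1/2)*(-1/23)*(-24))) - 50667) = sqrt((-47 + 2*(12/23)) - 50667) = sqrt((-47 + 24/23) - 50667) = sqrt(-1057/23 - 50667) = sqrt(-1166398/23) = I*sqrt(26827154)/23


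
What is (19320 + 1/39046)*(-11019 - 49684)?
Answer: -45792444470863/39046 ≈ -1.1728e+9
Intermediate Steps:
(19320 + 1/39046)*(-11019 - 49684) = (19320 + 1/39046)*(-60703) = (754368721/39046)*(-60703) = -45792444470863/39046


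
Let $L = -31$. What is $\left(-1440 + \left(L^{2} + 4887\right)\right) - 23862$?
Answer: $-19454$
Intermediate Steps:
$\left(-1440 + \left(L^{2} + 4887\right)\right) - 23862 = \left(-1440 + \left(\left(-31\right)^{2} + 4887\right)\right) - 23862 = \left(-1440 + \left(961 + 4887\right)\right) - 23862 = \left(-1440 + 5848\right) - 23862 = 4408 - 23862 = -19454$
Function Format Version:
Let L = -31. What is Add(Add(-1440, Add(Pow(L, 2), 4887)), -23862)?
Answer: -19454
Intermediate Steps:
Add(Add(-1440, Add(Pow(L, 2), 4887)), -23862) = Add(Add(-1440, Add(Pow(-31, 2), 4887)), -23862) = Add(Add(-1440, Add(961, 4887)), -23862) = Add(Add(-1440, 5848), -23862) = Add(4408, -23862) = -19454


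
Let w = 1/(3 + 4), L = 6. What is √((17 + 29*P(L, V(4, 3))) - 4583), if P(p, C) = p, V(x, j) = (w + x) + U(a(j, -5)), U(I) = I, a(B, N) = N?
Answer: 6*I*√122 ≈ 66.272*I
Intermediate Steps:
w = ⅐ (w = 1/7 = ⅐ ≈ 0.14286)
V(x, j) = -34/7 + x (V(x, j) = (⅐ + x) - 5 = -34/7 + x)
√((17 + 29*P(L, V(4, 3))) - 4583) = √((17 + 29*6) - 4583) = √((17 + 174) - 4583) = √(191 - 4583) = √(-4392) = 6*I*√122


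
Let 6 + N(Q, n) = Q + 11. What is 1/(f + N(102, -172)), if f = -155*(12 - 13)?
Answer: 1/262 ≈ 0.0038168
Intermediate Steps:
N(Q, n) = 5 + Q (N(Q, n) = -6 + (Q + 11) = -6 + (11 + Q) = 5 + Q)
f = 155 (f = -155*(-1) = 155)
1/(f + N(102, -172)) = 1/(155 + (5 + 102)) = 1/(155 + 107) = 1/262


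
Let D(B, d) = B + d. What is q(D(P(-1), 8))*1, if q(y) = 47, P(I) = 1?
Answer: 47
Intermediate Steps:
q(D(P(-1), 8))*1 = 47*1 = 47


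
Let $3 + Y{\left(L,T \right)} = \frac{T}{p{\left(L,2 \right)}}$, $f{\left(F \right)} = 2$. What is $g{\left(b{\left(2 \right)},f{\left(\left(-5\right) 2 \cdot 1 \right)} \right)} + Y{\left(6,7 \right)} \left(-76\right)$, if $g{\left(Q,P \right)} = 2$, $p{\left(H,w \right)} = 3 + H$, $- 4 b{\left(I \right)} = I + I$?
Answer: $\frac{1538}{9} \approx 170.89$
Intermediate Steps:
$b{\left(I \right)} = - \frac{I}{2}$ ($b{\left(I \right)} = - \frac{I + I}{4} = - \frac{2 I}{4} = - \frac{I}{2}$)
$Y{\left(L,T \right)} = -3 + \frac{T}{3 + L}$
$g{\left(b{\left(2 \right)},f{\left(\left(-5\right) 2 \cdot 1 \right)} \right)} + Y{\left(6,7 \right)} \left(-76\right) = 2 + \frac{-9 + 7 - 18}{3 + 6} \left(-76\right) = 2 + \frac{-9 + 7 - 18}{9} \left(-76\right) = 2 + \frac{1}{9} \left(-20\right) \left(-76\right) = 2 - - \frac{1520}{9} = 2 + \frac{1520}{9} = \frac{1538}{9}$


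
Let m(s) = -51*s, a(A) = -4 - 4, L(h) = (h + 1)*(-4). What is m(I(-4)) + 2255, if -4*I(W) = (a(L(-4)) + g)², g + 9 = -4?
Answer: 31511/4 ≈ 7877.8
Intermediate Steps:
L(h) = -4 - 4*h (L(h) = (1 + h)*(-4) = -4 - 4*h)
a(A) = -8
g = -13 (g = -9 - 4 = -13)
I(W) = -441/4 (I(W) = -(-8 - 13)²/4 = -¼*(-21)² = -¼*441 = -441/4)
m(I(-4)) + 2255 = -51*(-441/4) + 2255 = 22491/4 + 2255 = 31511/4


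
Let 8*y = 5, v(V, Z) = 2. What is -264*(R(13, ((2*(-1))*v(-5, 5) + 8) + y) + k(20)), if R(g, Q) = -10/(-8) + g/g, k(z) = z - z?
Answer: -594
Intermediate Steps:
k(z) = 0
y = 5/8 (y = (⅛)*5 = 5/8 ≈ 0.62500)
R(g, Q) = 9/4 (R(g, Q) = -10*(-⅛) + 1 = 5/4 + 1 = 9/4)
-264*(R(13, ((2*(-1))*v(-5, 5) + 8) + y) + k(20)) = -264*(9/4 + 0) = -264*9/4 = -594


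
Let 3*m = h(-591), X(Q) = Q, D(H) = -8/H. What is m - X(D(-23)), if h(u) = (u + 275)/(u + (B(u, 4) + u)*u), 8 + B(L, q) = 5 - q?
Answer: -8475116/24345063 ≈ -0.34812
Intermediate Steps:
B(L, q) = -3 - q (B(L, q) = -8 + (5 - q) = -3 - q)
h(u) = (275 + u)/(u + u*(-7 + u)) (h(u) = (u + 275)/(u + ((-3 - 1*4) + u)*u) = (275 + u)/(u + ((-3 - 4) + u)*u) = (275 + u)/(u + (-7 + u)*u) = (275 + u)/(u + u*(-7 + u)))
m = -316/1058481 (m = ((275 - 591)/((-591)*(-6 - 591)))/3 = (-1/591*(-316)/(-597))/3 = (-1/591*(-1/597)*(-316))/3 = (⅓)*(-316/352827) = -316/1058481 ≈ -0.00029854)
m - X(D(-23)) = -316/1058481 - (-8)/(-23) = -316/1058481 - (-8)*(-1)/23 = -316/1058481 - 1*8/23 = -316/1058481 - 8/23 = -8475116/24345063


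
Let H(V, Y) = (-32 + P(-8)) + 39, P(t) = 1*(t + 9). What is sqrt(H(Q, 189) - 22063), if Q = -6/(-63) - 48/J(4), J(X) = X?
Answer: I*sqrt(22055) ≈ 148.51*I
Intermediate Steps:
P(t) = 9 + t (P(t) = 1*(9 + t) = 9 + t)
Q = -250/21 (Q = -6/(-63) - 48/4 = -6*(-1/63) - 48*1/4 = 2/21 - 12 = -250/21 ≈ -11.905)
H(V, Y) = 8 (H(V, Y) = (-32 + (9 - 8)) + 39 = (-32 + 1) + 39 = -31 + 39 = 8)
sqrt(H(Q, 189) - 22063) = sqrt(8 - 22063) = sqrt(-22055) = I*sqrt(22055)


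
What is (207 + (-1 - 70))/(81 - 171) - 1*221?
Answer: -10013/45 ≈ -222.51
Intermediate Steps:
(207 + (-1 - 70))/(81 - 171) - 1*221 = (207 - 71)/(-90) - 221 = 136*(-1/90) - 221 = -68/45 - 221 = -10013/45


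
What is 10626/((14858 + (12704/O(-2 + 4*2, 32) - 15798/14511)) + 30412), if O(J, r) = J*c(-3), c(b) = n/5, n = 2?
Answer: 77096943/366854366 ≈ 0.21016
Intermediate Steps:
c(b) = ⅖ (c(b) = 2/5 = 2*(⅕) = ⅖)
O(J, r) = 2*J/5 (O(J, r) = J*(⅖) = 2*J/5)
10626/((14858 + (12704/O(-2 + 4*2, 32) - 15798/14511)) + 30412) = 10626/((14858 + (12704/((2*(-2 + 4*2)/5)) - 15798/14511)) + 30412) = 10626/((14858 + (12704/((2*(-2 + 8)/5)) - 15798*1/14511)) + 30412) = 10626/((14858 + (12704/(((⅖)*6)) - 5266/4837)) + 30412) = 10626/((14858 + (12704/(12/5) - 5266/4837)) + 30412) = 10626/((14858 + (12704*(5/12) - 5266/4837)) + 30412) = 10626/((14858 + (15880/3 - 5266/4837)) + 30412) = 10626/((14858 + 76795762/14511) + 30412) = 10626/(292400200/14511 + 30412) = 10626/(733708732/14511) = 10626*(14511/733708732) = 77096943/366854366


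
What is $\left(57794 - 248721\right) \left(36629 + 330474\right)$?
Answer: $-70089874481$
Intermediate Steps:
$\left(57794 - 248721\right) \left(36629 + 330474\right) = \left(-190927\right) 367103 = -70089874481$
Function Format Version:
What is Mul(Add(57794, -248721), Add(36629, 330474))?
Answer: -70089874481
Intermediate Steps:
Mul(Add(57794, -248721), Add(36629, 330474)) = Mul(-190927, 367103) = -70089874481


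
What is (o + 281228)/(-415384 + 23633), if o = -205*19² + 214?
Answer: -207437/391751 ≈ -0.52951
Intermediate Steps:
o = -73791 (o = -205*361 + 214 = -74005 + 214 = -73791)
(o + 281228)/(-415384 + 23633) = (-73791 + 281228)/(-415384 + 23633) = 207437/(-391751) = 207437*(-1/391751) = -207437/391751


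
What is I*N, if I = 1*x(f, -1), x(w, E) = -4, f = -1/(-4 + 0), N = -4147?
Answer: 16588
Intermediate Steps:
f = 1/4 (f = -1/(-4) = -1*(-1/4) = 1/4 ≈ 0.25000)
I = -4 (I = 1*(-4) = -4)
I*N = -4*(-4147) = 16588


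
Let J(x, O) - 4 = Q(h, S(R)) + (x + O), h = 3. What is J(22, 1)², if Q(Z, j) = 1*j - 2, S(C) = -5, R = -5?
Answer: 400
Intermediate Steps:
Q(Z, j) = -2 + j (Q(Z, j) = j - 2 = -2 + j)
J(x, O) = -3 + O + x (J(x, O) = 4 + ((-2 - 5) + (x + O)) = 4 + (-7 + (O + x)) = 4 + (-7 + O + x) = -3 + O + x)
J(22, 1)² = (-3 + 1 + 22)² = 20² = 400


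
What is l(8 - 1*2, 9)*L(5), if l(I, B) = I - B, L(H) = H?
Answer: -15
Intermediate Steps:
l(8 - 1*2, 9)*L(5) = ((8 - 1*2) - 1*9)*5 = ((8 - 2) - 9)*5 = (6 - 9)*5 = -3*5 = -15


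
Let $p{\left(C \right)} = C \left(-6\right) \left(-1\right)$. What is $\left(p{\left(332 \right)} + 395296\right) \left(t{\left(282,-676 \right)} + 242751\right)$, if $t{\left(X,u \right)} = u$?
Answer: $96173492600$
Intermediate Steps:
$p{\left(C \right)} = 6 C$ ($p{\left(C \right)} = - 6 C \left(-1\right) = 6 C$)
$\left(p{\left(332 \right)} + 395296\right) \left(t{\left(282,-676 \right)} + 242751\right) = \left(6 \cdot 332 + 395296\right) \left(-676 + 242751\right) = \left(1992 + 395296\right) 242075 = 397288 \cdot 242075 = 96173492600$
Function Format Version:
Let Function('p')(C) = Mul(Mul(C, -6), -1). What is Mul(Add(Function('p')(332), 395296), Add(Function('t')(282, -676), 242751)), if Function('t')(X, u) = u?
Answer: 96173492600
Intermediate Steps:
Function('p')(C) = Mul(6, C) (Function('p')(C) = Mul(Mul(-6, C), -1) = Mul(6, C))
Mul(Add(Function('p')(332), 395296), Add(Function('t')(282, -676), 242751)) = Mul(Add(Mul(6, 332), 395296), Add(-676, 242751)) = Mul(Add(1992, 395296), 242075) = Mul(397288, 242075) = 96173492600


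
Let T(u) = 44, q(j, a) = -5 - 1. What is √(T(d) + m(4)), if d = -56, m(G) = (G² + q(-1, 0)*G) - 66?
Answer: I*√30 ≈ 5.4772*I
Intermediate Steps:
q(j, a) = -6
m(G) = -66 + G² - 6*G (m(G) = (G² - 6*G) - 66 = -66 + G² - 6*G)
√(T(d) + m(4)) = √(44 + (-66 + 4² - 6*4)) = √(44 + (-66 + 16 - 24)) = √(44 - 74) = √(-30) = I*√30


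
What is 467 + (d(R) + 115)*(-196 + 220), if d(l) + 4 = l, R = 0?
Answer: 3131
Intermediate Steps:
d(l) = -4 + l
467 + (d(R) + 115)*(-196 + 220) = 467 + ((-4 + 0) + 115)*(-196 + 220) = 467 + (-4 + 115)*24 = 467 + 111*24 = 467 + 2664 = 3131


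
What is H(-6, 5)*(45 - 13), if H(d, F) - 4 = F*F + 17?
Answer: 1472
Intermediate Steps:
H(d, F) = 21 + F**2 (H(d, F) = 4 + (F*F + 17) = 4 + (F**2 + 17) = 4 + (17 + F**2) = 21 + F**2)
H(-6, 5)*(45 - 13) = (21 + 5**2)*(45 - 13) = (21 + 25)*32 = 46*32 = 1472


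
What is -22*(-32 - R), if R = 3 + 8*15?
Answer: 3410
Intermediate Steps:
R = 123 (R = 3 + 120 = 123)
-22*(-32 - R) = -22*(-32 - 1*123) = -22*(-32 - 123) = -22*(-155) = 3410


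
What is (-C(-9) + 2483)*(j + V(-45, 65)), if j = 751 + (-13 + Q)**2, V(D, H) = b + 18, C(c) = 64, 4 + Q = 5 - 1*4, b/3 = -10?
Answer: 2406905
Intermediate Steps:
b = -30 (b = 3*(-10) = -30)
Q = -3 (Q = -4 + (5 - 1*4) = -4 + (5 - 4) = -4 + 1 = -3)
V(D, H) = -12 (V(D, H) = -30 + 18 = -12)
j = 1007 (j = 751 + (-13 - 3)**2 = 751 + (-16)**2 = 751 + 256 = 1007)
(-C(-9) + 2483)*(j + V(-45, 65)) = (-1*64 + 2483)*(1007 - 12) = (-64 + 2483)*995 = 2419*995 = 2406905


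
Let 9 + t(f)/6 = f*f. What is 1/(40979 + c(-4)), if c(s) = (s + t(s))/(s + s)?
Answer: 4/163897 ≈ 2.4406e-5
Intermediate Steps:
t(f) = -54 + 6*f² (t(f) = -54 + 6*(f*f) = -54 + 6*f²)
c(s) = (-54 + s + 6*s²)/(2*s) (c(s) = (s + (-54 + 6*s²))/(s + s) = (-54 + s + 6*s²)/((2*s)) = (-54 + s + 6*s²)*(1/(2*s)) = (-54 + s + 6*s²)/(2*s))
1/(40979 + c(-4)) = 1/(40979 + (½ - 27/(-4) + 3*(-4))) = 1/(40979 + (½ - 27*(-¼) - 12)) = 1/(40979 + (½ + 27/4 - 12)) = 1/(40979 - 19/4) = 1/(163897/4) = 4/163897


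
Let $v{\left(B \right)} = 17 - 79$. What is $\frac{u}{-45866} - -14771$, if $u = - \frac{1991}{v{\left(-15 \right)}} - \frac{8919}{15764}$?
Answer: $\frac{331076888244651}{22413980344} \approx 14771.0$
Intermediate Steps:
$v{\left(B \right)} = -62$
$u = \frac{15416573}{488684}$ ($u = - \frac{1991}{-62} - \frac{8919}{15764} = \left(-1991\right) \left(- \frac{1}{62}\right) - \frac{8919}{15764} = \frac{1991}{62} - \frac{8919}{15764} = \frac{15416573}{488684} \approx 31.547$)
$\frac{u}{-45866} - -14771 = \frac{15416573}{488684 \left(-45866\right)} - -14771 = \frac{15416573}{488684} \left(- \frac{1}{45866}\right) + 14771 = - \frac{15416573}{22413980344} + 14771 = \frac{331076888244651}{22413980344}$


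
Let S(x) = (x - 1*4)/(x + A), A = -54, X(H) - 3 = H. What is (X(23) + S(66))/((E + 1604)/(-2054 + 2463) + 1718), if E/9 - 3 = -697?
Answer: 4499/246360 ≈ 0.018262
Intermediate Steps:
E = -6246 (E = 27 + 9*(-697) = 27 - 6273 = -6246)
X(H) = 3 + H
S(x) = (-4 + x)/(-54 + x) (S(x) = (x - 1*4)/(x - 54) = (x - 4)/(-54 + x) = (-4 + x)/(-54 + x))
(X(23) + S(66))/((E + 1604)/(-2054 + 2463) + 1718) = ((3 + 23) + (-4 + 66)/(-54 + 66))/((-6246 + 1604)/(-2054 + 2463) + 1718) = (26 + 62/12)/(-4642/409 + 1718) = (26 + (1/12)*62)/(-4642*1/409 + 1718) = (26 + 31/6)/(-4642/409 + 1718) = 187/(6*(698020/409)) = (187/6)*(409/698020) = 4499/246360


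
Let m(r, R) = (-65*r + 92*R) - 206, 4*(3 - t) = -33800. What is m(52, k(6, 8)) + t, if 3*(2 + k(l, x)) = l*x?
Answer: 6155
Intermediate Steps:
t = 8453 (t = 3 - ¼*(-33800) = 3 + 8450 = 8453)
k(l, x) = -2 + l*x/3 (k(l, x) = -2 + (l*x)/3 = -2 + l*x/3)
m(r, R) = -206 - 65*r + 92*R
m(52, k(6, 8)) + t = (-206 - 65*52 + 92*(-2 + (⅓)*6*8)) + 8453 = (-206 - 3380 + 92*(-2 + 16)) + 8453 = (-206 - 3380 + 92*14) + 8453 = (-206 - 3380 + 1288) + 8453 = -2298 + 8453 = 6155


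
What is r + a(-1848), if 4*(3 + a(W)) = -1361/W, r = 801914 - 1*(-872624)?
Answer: 12378164081/7392 ≈ 1.6745e+6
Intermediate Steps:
r = 1674538 (r = 801914 + 872624 = 1674538)
a(W) = -3 - 1361/(4*W) (a(W) = -3 + (-1361/W)/4 = -3 - 1361/(4*W))
r + a(-1848) = 1674538 + (-3 - 1361/4/(-1848)) = 1674538 + (-3 - 1361/4*(-1/1848)) = 1674538 + (-3 + 1361/7392) = 1674538 - 20815/7392 = 12378164081/7392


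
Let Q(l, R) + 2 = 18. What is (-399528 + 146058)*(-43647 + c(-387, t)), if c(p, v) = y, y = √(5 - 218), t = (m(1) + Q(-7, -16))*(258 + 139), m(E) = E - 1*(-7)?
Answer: 11063205090 - 253470*I*√213 ≈ 1.1063e+10 - 3.6993e+6*I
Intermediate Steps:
Q(l, R) = 16 (Q(l, R) = -2 + 18 = 16)
m(E) = 7 + E (m(E) = E + 7 = 7 + E)
t = 9528 (t = ((7 + 1) + 16)*(258 + 139) = (8 + 16)*397 = 24*397 = 9528)
y = I*√213 (y = √(-213) = I*√213 ≈ 14.595*I)
c(p, v) = I*√213
(-399528 + 146058)*(-43647 + c(-387, t)) = (-399528 + 146058)*(-43647 + I*√213) = -253470*(-43647 + I*√213) = 11063205090 - 253470*I*√213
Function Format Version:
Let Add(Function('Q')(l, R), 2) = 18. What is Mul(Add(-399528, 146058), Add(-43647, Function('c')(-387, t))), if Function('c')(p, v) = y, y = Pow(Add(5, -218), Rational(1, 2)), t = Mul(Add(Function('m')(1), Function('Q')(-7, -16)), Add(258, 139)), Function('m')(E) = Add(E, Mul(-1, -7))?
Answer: Add(11063205090, Mul(-253470, I, Pow(213, Rational(1, 2)))) ≈ Add(1.1063e+10, Mul(-3.6993e+6, I))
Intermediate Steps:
Function('Q')(l, R) = 16 (Function('Q')(l, R) = Add(-2, 18) = 16)
Function('m')(E) = Add(7, E) (Function('m')(E) = Add(E, 7) = Add(7, E))
t = 9528 (t = Mul(Add(Add(7, 1), 16), Add(258, 139)) = Mul(Add(8, 16), 397) = Mul(24, 397) = 9528)
y = Mul(I, Pow(213, Rational(1, 2))) (y = Pow(-213, Rational(1, 2)) = Mul(I, Pow(213, Rational(1, 2))) ≈ Mul(14.595, I))
Function('c')(p, v) = Mul(I, Pow(213, Rational(1, 2)))
Mul(Add(-399528, 146058), Add(-43647, Function('c')(-387, t))) = Mul(Add(-399528, 146058), Add(-43647, Mul(I, Pow(213, Rational(1, 2))))) = Mul(-253470, Add(-43647, Mul(I, Pow(213, Rational(1, 2))))) = Add(11063205090, Mul(-253470, I, Pow(213, Rational(1, 2))))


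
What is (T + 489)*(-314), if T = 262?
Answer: -235814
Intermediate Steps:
(T + 489)*(-314) = (262 + 489)*(-314) = 751*(-314) = -235814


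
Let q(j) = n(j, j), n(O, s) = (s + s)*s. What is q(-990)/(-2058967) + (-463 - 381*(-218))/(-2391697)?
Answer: -4858264838765/4924425196999 ≈ -0.98656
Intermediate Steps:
n(O, s) = 2*s² (n(O, s) = (2*s)*s = 2*s²)
q(j) = 2*j²
q(-990)/(-2058967) + (-463 - 381*(-218))/(-2391697) = (2*(-990)²)/(-2058967) + (-463 - 381*(-218))/(-2391697) = (2*980100)*(-1/2058967) + (-463 + 83058)*(-1/2391697) = 1960200*(-1/2058967) + 82595*(-1/2391697) = -1960200/2058967 - 82595/2391697 = -4858264838765/4924425196999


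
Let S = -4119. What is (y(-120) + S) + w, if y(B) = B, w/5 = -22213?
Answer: -115304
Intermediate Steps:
w = -111065 (w = 5*(-22213) = -111065)
(y(-120) + S) + w = (-120 - 4119) - 111065 = -4239 - 111065 = -115304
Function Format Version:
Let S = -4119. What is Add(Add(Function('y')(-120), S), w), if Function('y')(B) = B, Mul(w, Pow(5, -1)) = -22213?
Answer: -115304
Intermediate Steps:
w = -111065 (w = Mul(5, -22213) = -111065)
Add(Add(Function('y')(-120), S), w) = Add(Add(-120, -4119), -111065) = Add(-4239, -111065) = -115304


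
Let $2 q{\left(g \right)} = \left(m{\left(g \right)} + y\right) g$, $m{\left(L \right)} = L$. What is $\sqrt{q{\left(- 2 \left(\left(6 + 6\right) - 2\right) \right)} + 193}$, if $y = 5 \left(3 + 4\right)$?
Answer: $\sqrt{43} \approx 6.5574$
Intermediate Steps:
$y = 35$ ($y = 5 \cdot 7 = 35$)
$q{\left(g \right)} = \frac{g \left(35 + g\right)}{2}$ ($q{\left(g \right)} = \frac{\left(g + 35\right) g}{2} = \frac{\left(35 + g\right) g}{2} = \frac{g \left(35 + g\right)}{2}$)
$\sqrt{q{\left(- 2 \left(\left(6 + 6\right) - 2\right) \right)} + 193} = \sqrt{\frac{- 2 \left(\left(6 + 6\right) - 2\right) \left(35 - 2 \left(\left(6 + 6\right) - 2\right)\right)}{2} + 193} = \sqrt{\frac{- 2 \left(12 - 2\right) \left(35 - 2 \left(12 - 2\right)\right)}{2} + 193} = \sqrt{\frac{\left(-2\right) 10 \left(35 - 20\right)}{2} + 193} = \sqrt{\frac{1}{2} \left(-20\right) \left(35 - 20\right) + 193} = \sqrt{\frac{1}{2} \left(-20\right) 15 + 193} = \sqrt{-150 + 193} = \sqrt{43}$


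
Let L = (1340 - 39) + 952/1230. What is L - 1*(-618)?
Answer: 1180661/615 ≈ 1919.8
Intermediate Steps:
L = 800591/615 (L = 1301 + 952*(1/1230) = 1301 + 476/615 = 800591/615 ≈ 1301.8)
L - 1*(-618) = 800591/615 - 1*(-618) = 800591/615 + 618 = 1180661/615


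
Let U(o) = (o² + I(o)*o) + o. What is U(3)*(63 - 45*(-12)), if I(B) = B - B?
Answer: 7236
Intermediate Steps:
I(B) = 0
U(o) = o + o² (U(o) = (o² + 0*o) + o = (o² + 0) + o = o² + o = o + o²)
U(3)*(63 - 45*(-12)) = (3*(1 + 3))*(63 - 45*(-12)) = (3*4)*(63 + 540) = 12*603 = 7236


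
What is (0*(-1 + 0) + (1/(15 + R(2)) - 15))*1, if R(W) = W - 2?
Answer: -224/15 ≈ -14.933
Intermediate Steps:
R(W) = -2 + W
(0*(-1 + 0) + (1/(15 + R(2)) - 15))*1 = (0*(-1 + 0) + (1/(15 + (-2 + 2)) - 15))*1 = (0*(-1) + (1/(15 + 0) - 15))*1 = (0 + (1/15 - 15))*1 = (0 - 224/15)*1 = -224/15*1 = -224/15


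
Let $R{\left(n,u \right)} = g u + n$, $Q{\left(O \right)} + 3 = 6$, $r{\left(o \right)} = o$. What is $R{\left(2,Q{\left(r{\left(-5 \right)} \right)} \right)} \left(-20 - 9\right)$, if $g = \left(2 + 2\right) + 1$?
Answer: $-493$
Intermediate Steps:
$Q{\left(O \right)} = 3$ ($Q{\left(O \right)} = -3 + 6 = 3$)
$g = 5$ ($g = 4 + 1 = 5$)
$R{\left(n,u \right)} = n + 5 u$ ($R{\left(n,u \right)} = 5 u + n = n + 5 u$)
$R{\left(2,Q{\left(r{\left(-5 \right)} \right)} \right)} \left(-20 - 9\right) = \left(2 + 5 \cdot 3\right) \left(-20 - 9\right) = \left(2 + 15\right) \left(-29\right) = 17 \left(-29\right) = -493$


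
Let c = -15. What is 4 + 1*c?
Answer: -11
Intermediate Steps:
4 + 1*c = 4 + 1*(-15) = 4 - 15 = -11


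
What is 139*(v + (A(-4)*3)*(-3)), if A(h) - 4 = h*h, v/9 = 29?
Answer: 11259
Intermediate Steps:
v = 261 (v = 9*29 = 261)
A(h) = 4 + h² (A(h) = 4 + h*h = 4 + h²)
139*(v + (A(-4)*3)*(-3)) = 139*(261 + ((4 + (-4)²)*3)*(-3)) = 139*(261 + ((4 + 16)*3)*(-3)) = 139*(261 + (20*3)*(-3)) = 139*(261 + 60*(-3)) = 139*(261 - 180) = 139*81 = 11259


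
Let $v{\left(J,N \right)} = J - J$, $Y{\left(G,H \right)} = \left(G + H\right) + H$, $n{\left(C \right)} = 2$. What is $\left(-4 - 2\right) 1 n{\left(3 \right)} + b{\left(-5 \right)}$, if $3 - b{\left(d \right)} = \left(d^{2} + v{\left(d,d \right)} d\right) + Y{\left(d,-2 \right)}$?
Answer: $-25$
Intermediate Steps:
$Y{\left(G,H \right)} = G + 2 H$
$v{\left(J,N \right)} = 0$
$b{\left(d \right)} = 7 - d - d^{2}$ ($b{\left(d \right)} = 3 - \left(\left(d^{2} + 0 d\right) + \left(d + 2 \left(-2\right)\right)\right) = 3 - \left(\left(d^{2} + 0\right) + \left(d - 4\right)\right) = 3 - \left(d^{2} + \left(-4 + d\right)\right) = 3 - \left(-4 + d + d^{2}\right) = 7 - d - d^{2}$)
$\left(-4 - 2\right) 1 n{\left(3 \right)} + b{\left(-5 \right)} = \left(-4 - 2\right) 1 \cdot 2 - 13 = \left(-6\right) 1 \cdot 2 + \left(7 + 5 - 25\right) = \left(-6\right) 2 + \left(7 + 5 - 25\right) = -12 - 13 = -25$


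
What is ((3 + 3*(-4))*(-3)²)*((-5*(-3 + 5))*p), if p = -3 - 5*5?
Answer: -22680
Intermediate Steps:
p = -28 (p = -3 - 25 = -28)
((3 + 3*(-4))*(-3)²)*((-5*(-3 + 5))*p) = ((3 + 3*(-4))*(-3)²)*(-5*(-3 + 5)*(-28)) = ((3 - 12)*9)*(-5*2*(-28)) = (-9*9)*(-10*(-28)) = -81*280 = -22680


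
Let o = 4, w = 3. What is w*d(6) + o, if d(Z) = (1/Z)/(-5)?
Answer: 39/10 ≈ 3.9000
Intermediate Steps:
d(Z) = -1/(5*Z) (d(Z) = -1/5/Z = -1/(5*Z))
w*d(6) + o = 3*(-1/5/6) + 4 = 3*(-1/5*1/6) + 4 = 3*(-1/30) + 4 = -1/10 + 4 = 39/10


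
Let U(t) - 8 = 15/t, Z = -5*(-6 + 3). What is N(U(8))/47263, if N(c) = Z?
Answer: 15/47263 ≈ 0.00031737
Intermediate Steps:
Z = 15 (Z = -5*(-3) = 15)
U(t) = 8 + 15/t
N(c) = 15
N(U(8))/47263 = 15/47263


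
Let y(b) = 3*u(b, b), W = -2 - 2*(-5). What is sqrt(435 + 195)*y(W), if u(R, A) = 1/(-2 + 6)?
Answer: 9*sqrt(70)/4 ≈ 18.825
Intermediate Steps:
u(R, A) = 1/4
W = 8 (W = -2 + 10 = 8)
y(b) = 3/4 (y(b) = 3*(1/4) = 3/4)
sqrt(435 + 195)*y(W) = sqrt(435 + 195)*(3/4) = sqrt(630)*(3/4) = (3*sqrt(70))*(3/4) = 9*sqrt(70)/4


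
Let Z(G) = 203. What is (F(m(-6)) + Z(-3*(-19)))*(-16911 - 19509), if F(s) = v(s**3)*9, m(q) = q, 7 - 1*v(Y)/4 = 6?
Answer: -8704380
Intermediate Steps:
v(Y) = 4 (v(Y) = 28 - 4*6 = 28 - 24 = 4)
F(s) = 36 (F(s) = 4*9 = 36)
(F(m(-6)) + Z(-3*(-19)))*(-16911 - 19509) = (36 + 203)*(-16911 - 19509) = 239*(-36420) = -8704380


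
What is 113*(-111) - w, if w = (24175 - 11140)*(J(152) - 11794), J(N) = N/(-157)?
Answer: 24136374099/157 ≈ 1.5373e+8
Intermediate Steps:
J(N) = -N/157 (J(N) = N*(-1/157) = -N/157)
w = -24138343350/157 (w = (24175 - 11140)*(-1/157*152 - 11794) = 13035*(-152/157 - 11794) = 13035*(-1851810/157) = -24138343350/157 ≈ -1.5375e+8)
113*(-111) - w = 113*(-111) - 1*(-24138343350/157) = -12543 + 24138343350/157 = 24136374099/157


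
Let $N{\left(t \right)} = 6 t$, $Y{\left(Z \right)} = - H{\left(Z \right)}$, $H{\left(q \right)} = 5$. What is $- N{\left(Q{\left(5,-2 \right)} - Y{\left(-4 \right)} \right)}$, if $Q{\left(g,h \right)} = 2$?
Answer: $-42$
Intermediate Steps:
$Y{\left(Z \right)} = -5$ ($Y{\left(Z \right)} = \left(-1\right) 5 = -5$)
$- N{\left(Q{\left(5,-2 \right)} - Y{\left(-4 \right)} \right)} = - 6 \left(2 - -5\right) = - 6 \left(2 + 5\right) = - 6 \cdot 7 = \left(-1\right) 42 = -42$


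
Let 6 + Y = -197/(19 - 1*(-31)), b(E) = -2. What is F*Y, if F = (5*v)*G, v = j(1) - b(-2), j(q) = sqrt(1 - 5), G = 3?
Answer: -1491/5 - 1491*I/5 ≈ -298.2 - 298.2*I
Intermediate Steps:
j(q) = 2*I (j(q) = sqrt(-4) = 2*I)
v = 2 + 2*I (v = 2*I - 1*(-2) = 2*I + 2 = 2 + 2*I ≈ 2.0 + 2.0*I)
Y = -497/50 (Y = -6 - 197/(19 - 1*(-31)) = -6 - 197/(19 + 31) = -6 - 197/50 = -497/50 ≈ -9.9400)
F = 30 + 30*I (F = (5*(2 + 2*I))*3 = (10 + 10*I)*3 = 30 + 30*I ≈ 30.0 + 30.0*I)
F*Y = (30 + 30*I)*(-497/50) = -1491/5 - 1491*I/5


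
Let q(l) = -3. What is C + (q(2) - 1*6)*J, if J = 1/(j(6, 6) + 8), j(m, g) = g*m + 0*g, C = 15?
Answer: 651/44 ≈ 14.795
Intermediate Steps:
j(m, g) = g*m (j(m, g) = g*m + 0 = g*m)
J = 1/44 (J = 1/(6*6 + 8) = 1/(36 + 8) = 1/44 ≈ 0.022727)
C + (q(2) - 1*6)*J = 15 + (-3 - 1*6)*(1/44) = 15 + (-3 - 6)*(1/44) = 15 - 9*1/44 = 15 - 9/44 = 651/44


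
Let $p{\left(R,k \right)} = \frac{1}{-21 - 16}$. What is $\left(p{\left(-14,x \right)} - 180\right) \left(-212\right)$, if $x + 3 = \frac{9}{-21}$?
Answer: $\frac{1412132}{37} \approx 38166.0$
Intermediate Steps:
$x = - \frac{24}{7}$ ($x = -3 + \frac{9}{-21} = -3 + 9 \left(- \frac{1}{21}\right) = -3 - \frac{3}{7} = - \frac{24}{7} \approx -3.4286$)
$p{\left(R,k \right)} = - \frac{1}{37}$ ($p{\left(R,k \right)} = \frac{1}{-37} = - \frac{1}{37}$)
$\left(p{\left(-14,x \right)} - 180\right) \left(-212\right) = \left(- \frac{1}{37} - 180\right) \left(-212\right) = \left(- \frac{6661}{37}\right) \left(-212\right) = \frac{1412132}{37}$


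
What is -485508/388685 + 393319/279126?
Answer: 17359289507/108492089310 ≈ 0.16001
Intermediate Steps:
-485508/388685 + 393319/279126 = 17359289507/108492089310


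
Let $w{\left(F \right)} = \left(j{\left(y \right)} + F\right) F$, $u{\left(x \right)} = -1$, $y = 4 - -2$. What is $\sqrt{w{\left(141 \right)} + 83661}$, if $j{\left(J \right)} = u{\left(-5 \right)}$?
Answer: $3 \sqrt{11489} \approx 321.56$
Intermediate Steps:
$y = 6$ ($y = 4 + 2 = 6$)
$j{\left(J \right)} = -1$
$w{\left(F \right)} = F \left(-1 + F\right)$ ($w{\left(F \right)} = \left(-1 + F\right) F = F \left(-1 + F\right)$)
$\sqrt{w{\left(141 \right)} + 83661} = \sqrt{141 \left(-1 + 141\right) + 83661} = \sqrt{141 \cdot 140 + 83661} = \sqrt{19740 + 83661} = \sqrt{103401} = 3 \sqrt{11489}$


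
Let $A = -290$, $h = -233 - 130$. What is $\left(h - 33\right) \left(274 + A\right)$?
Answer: $6336$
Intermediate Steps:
$h = -363$ ($h = -233 - 130 = -363$)
$\left(h - 33\right) \left(274 + A\right) = \left(-363 - 33\right) \left(274 - 290\right) = \left(-396\right) \left(-16\right) = 6336$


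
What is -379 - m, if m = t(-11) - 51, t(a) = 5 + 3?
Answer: -336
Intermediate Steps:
t(a) = 8
m = -43 (m = 8 - 51 = -43)
-379 - m = -379 - 1*(-43) = -379 + 43 = -336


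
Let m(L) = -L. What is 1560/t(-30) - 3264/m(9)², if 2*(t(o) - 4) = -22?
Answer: -49736/189 ≈ -263.15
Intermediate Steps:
t(o) = -7 (t(o) = 4 + (½)*(-22) = 4 - 11 = -7)
1560/t(-30) - 3264/m(9)² = 1560/(-7) - 3264/((-1*9)²) = 1560*(-⅐) - 3264/((-9)²) = -1560/7 - 3264/81 = -1560/7 - 3264*1/81 = -1560/7 - 1088/27 = -49736/189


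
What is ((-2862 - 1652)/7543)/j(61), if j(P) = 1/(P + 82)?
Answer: -645502/7543 ≈ -85.576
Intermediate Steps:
j(P) = 1/(82 + P)
((-2862 - 1652)/7543)/j(61) = ((-2862 - 1652)/7543)/(1/(82 + 61)) = (-4514*1/7543)/(1/143) = -4514/(7543*1/143) = -4514/7543*143 = -645502/7543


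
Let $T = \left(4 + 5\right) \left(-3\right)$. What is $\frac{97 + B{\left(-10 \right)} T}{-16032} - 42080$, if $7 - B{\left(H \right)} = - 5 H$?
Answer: $- \frac{337313909}{8016} \approx -42080.0$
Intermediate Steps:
$B{\left(H \right)} = 7 + 5 H$ ($B{\left(H \right)} = 7 - - 5 H = 7 + 5 H$)
$T = -27$ ($T = 9 \left(-3\right) = -27$)
$\frac{97 + B{\left(-10 \right)} T}{-16032} - 42080 = \frac{97 + \left(7 + 5 \left(-10\right)\right) \left(-27\right)}{-16032} - 42080 = \left(97 + \left(7 - 50\right) \left(-27\right)\right) \left(- \frac{1}{16032}\right) - 42080 = \left(97 - -1161\right) \left(- \frac{1}{16032}\right) - 42080 = \left(97 + 1161\right) \left(- \frac{1}{16032}\right) - 42080 = 1258 \left(- \frac{1}{16032}\right) - 42080 = - \frac{629}{8016} - 42080 = - \frac{337313909}{8016}$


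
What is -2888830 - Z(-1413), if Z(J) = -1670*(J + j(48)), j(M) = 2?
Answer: -5245200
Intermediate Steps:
Z(J) = -3340 - 1670*J (Z(J) = -1670*(J + 2) = -1670*(2 + J) = -3340 - 1670*J)
-2888830 - Z(-1413) = -2888830 - (-3340 - 1670*(-1413)) = -2888830 - (-3340 + 2359710) = -2888830 - 1*2356370 = -2888830 - 2356370 = -5245200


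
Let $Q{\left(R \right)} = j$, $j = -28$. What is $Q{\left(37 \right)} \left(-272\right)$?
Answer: $7616$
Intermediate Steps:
$Q{\left(R \right)} = -28$
$Q{\left(37 \right)} \left(-272\right) = \left(-28\right) \left(-272\right) = 7616$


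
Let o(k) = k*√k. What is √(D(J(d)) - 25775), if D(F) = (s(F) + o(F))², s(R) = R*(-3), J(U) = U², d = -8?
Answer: 5*√3065 ≈ 276.81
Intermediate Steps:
s(R) = -3*R
o(k) = k^(3/2)
D(F) = (F^(3/2) - 3*F)² (D(F) = (-3*F + F^(3/2))² = (F^(3/2) - 3*F)²)
√(D(J(d)) - 25775) = √((((-8)²)^(3/2) - 3*(-8)²)² - 25775) = √((64^(3/2) - 3*64)² - 25775) = √((512 - 192)² - 25775) = √(320² - 25775) = √(102400 - 25775) = √76625 = 5*√3065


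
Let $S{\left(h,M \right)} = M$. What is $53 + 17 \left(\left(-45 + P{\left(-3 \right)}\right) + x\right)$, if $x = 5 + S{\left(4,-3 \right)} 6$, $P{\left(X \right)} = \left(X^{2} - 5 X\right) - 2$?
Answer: $-559$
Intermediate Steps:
$P{\left(X \right)} = -2 + X^{2} - 5 X$
$x = -13$ ($x = 5 - 18 = -13$)
$53 + 17 \left(\left(-45 + P{\left(-3 \right)}\right) + x\right) = 53 + 17 \left(\left(-45 - \left(-13 - 9\right)\right) - 13\right) = 53 + 17 \left(\left(-45 + \left(-2 + 9 + 15\right)\right) - 13\right) = 53 + 17 \left(\left(-45 + 22\right) - 13\right) = 53 + 17 \left(-23 - 13\right) = 53 + 17 \left(-36\right) = 53 - 612 = -559$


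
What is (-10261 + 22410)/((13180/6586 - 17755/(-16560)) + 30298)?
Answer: 132502047984/330476111491 ≈ 0.40094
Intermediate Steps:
(-10261 + 22410)/((13180/6586 - 17755/(-16560)) + 30298) = 12149/((13180*(1/6586) - 17755*(-1/16560)) + 30298) = 12149/((6590/3293 + 3551/3312) + 30298) = 12149/(33519523/10906416 + 30298) = 12149/(330476111491/10906416) = 12149*(10906416/330476111491) = 132502047984/330476111491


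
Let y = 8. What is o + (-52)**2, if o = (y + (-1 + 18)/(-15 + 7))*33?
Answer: 23183/8 ≈ 2897.9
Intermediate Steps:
o = 1551/8 (o = (8 + (-1 + 18)/(-15 + 7))*33 = (8 + 17/(-8))*33 = (8 + 17*(-1/8))*33 = (8 - 17/8)*33 = (47/8)*33 = 1551/8 ≈ 193.88)
o + (-52)**2 = 1551/8 + (-52)**2 = 1551/8 + 2704 = 23183/8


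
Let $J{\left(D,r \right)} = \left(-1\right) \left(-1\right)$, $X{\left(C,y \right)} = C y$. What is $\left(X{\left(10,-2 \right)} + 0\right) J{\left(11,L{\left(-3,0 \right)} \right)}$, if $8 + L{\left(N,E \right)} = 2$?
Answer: $-20$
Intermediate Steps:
$L{\left(N,E \right)} = -6$ ($L{\left(N,E \right)} = -8 + 2 = -6$)
$J{\left(D,r \right)} = 1$
$\left(X{\left(10,-2 \right)} + 0\right) J{\left(11,L{\left(-3,0 \right)} \right)} = \left(10 \left(-2\right) + 0\right) 1 = \left(-20 + 0\right) 1 = \left(-20\right) 1 = -20$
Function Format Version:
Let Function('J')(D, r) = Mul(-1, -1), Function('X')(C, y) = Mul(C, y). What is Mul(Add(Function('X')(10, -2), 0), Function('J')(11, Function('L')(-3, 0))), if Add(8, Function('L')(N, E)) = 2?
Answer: -20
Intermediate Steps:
Function('L')(N, E) = -6 (Function('L')(N, E) = Add(-8, 2) = -6)
Function('J')(D, r) = 1
Mul(Add(Function('X')(10, -2), 0), Function('J')(11, Function('L')(-3, 0))) = Mul(Add(Mul(10, -2), 0), 1) = Mul(Add(-20, 0), 1) = Mul(-20, 1) = -20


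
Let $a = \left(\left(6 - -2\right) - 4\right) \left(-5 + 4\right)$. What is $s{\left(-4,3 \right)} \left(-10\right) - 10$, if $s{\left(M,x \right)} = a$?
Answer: $30$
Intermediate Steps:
$a = -4$ ($a = \left(\left(6 + 2\right) - 4\right) \left(-1\right) = \left(8 - 4\right) \left(-1\right) = 4 \left(-1\right) = -4$)
$s{\left(M,x \right)} = -4$
$s{\left(-4,3 \right)} \left(-10\right) - 10 = \left(-4\right) \left(-10\right) - 10 = 40 - 10 = 30$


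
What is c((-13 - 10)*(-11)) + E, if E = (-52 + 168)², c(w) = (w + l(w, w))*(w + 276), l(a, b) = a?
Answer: 281130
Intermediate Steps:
c(w) = 2*w*(276 + w) (c(w) = (w + w)*(w + 276) = (2*w)*(276 + w) = 2*w*(276 + w))
E = 13456 (E = 116² = 13456)
c((-13 - 10)*(-11)) + E = 2*((-13 - 10)*(-11))*(276 + (-13 - 10)*(-11)) + 13456 = 2*(-23*(-11))*(276 - 23*(-11)) + 13456 = 2*253*(276 + 253) + 13456 = 2*253*529 + 13456 = 267674 + 13456 = 281130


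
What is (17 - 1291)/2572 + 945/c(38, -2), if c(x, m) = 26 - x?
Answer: -203819/2572 ≈ -79.245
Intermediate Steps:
(17 - 1291)/2572 + 945/c(38, -2) = (17 - 1291)/2572 + 945/(26 - 1*38) = -1274*1/2572 + 945/(26 - 38) = -637/1286 + 945/(-12) = -637/1286 + 945*(-1/12) = -637/1286 - 315/4 = -203819/2572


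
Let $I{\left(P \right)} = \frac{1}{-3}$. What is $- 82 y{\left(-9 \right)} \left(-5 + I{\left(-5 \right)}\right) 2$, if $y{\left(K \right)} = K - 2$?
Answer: $- \frac{28864}{3} \approx -9621.3$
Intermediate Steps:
$y{\left(K \right)} = -2 + K$
$I{\left(P \right)} = - \frac{1}{3}$
$- 82 y{\left(-9 \right)} \left(-5 + I{\left(-5 \right)}\right) 2 = - 82 \left(-2 - 9\right) \left(-5 - \frac{1}{3}\right) 2 = \left(-82\right) \left(-11\right) \left(\left(- \frac{16}{3}\right) 2\right) = 902 \left(- \frac{32}{3}\right) = - \frac{28864}{3}$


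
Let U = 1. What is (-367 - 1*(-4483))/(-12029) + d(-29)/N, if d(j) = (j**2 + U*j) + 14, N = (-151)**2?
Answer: -83912962/274273229 ≈ -0.30595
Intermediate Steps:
N = 22801
d(j) = 14 + j + j**2 (d(j) = (j**2 + 1*j) + 14 = (j**2 + j) + 14 = (j + j**2) + 14 = 14 + j + j**2)
(-367 - 1*(-4483))/(-12029) + d(-29)/N = (-367 - 1*(-4483))/(-12029) + (14 - 29 + (-29)**2)/22801 = (-367 + 4483)*(-1/12029) + (14 - 29 + 841)*(1/22801) = 4116*(-1/12029) + 826*(1/22801) = -4116/12029 + 826/22801 = -83912962/274273229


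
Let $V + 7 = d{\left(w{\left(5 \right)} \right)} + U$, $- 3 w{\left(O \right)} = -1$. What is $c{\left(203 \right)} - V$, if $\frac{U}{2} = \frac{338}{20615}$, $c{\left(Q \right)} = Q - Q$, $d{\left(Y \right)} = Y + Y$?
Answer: $\frac{389657}{61845} \approx 6.3005$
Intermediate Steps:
$w{\left(O \right)} = \frac{1}{3}$ ($w{\left(O \right)} = \left(- \frac{1}{3}\right) \left(-1\right) = \frac{1}{3}$)
$d{\left(Y \right)} = 2 Y$
$c{\left(Q \right)} = 0$
$U = \frac{676}{20615}$ ($U = 2 \cdot \frac{338}{20615} = \frac{676}{20615} \approx 0.032792$)
$V = - \frac{389657}{61845}$ ($V = -7 + \left(2 \cdot \frac{1}{3} + \frac{676}{20615}\right) = -7 + \left(\frac{2}{3} + \frac{676}{20615}\right) = -7 + \frac{43258}{61845} = - \frac{389657}{61845} \approx -6.3005$)
$c{\left(203 \right)} - V = 0 - - \frac{389657}{61845} = 0 + \frac{389657}{61845} = \frac{389657}{61845}$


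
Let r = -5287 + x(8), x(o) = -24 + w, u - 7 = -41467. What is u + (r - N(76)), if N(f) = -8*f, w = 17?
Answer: -46146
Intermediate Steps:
u = -41460 (u = 7 - 41467 = -41460)
x(o) = -7 (x(o) = -24 + 17 = -7)
r = -5294 (r = -5287 - 7 = -5294)
u + (r - N(76)) = -41460 + (-5294 - (-8)*76) = -41460 + (-5294 - 1*(-608)) = -41460 + (-5294 + 608) = -41460 - 4686 = -46146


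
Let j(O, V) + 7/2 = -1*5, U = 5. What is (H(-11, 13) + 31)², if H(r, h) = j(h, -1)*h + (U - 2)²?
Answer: 19881/4 ≈ 4970.3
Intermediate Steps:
j(O, V) = -17/2 (j(O, V) = -7/2 - 1*5 = -7/2 - 5 = -17/2)
H(r, h) = 9 - 17*h/2 (H(r, h) = -17*h/2 + (5 - 2)² = -17*h/2 + 3² = -17*h/2 + 9 = 9 - 17*h/2)
(H(-11, 13) + 31)² = ((9 - 17/2*13) + 31)² = ((9 - 221/2) + 31)² = (-203/2 + 31)² = (-141/2)² = 19881/4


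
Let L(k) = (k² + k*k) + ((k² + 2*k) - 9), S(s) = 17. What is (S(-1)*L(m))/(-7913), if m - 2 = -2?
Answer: 153/7913 ≈ 0.019335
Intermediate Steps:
m = 0 (m = 2 - 2 = 0)
L(k) = -9 + 2*k + 3*k² (L(k) = (k² + k²) + (-9 + k² + 2*k) = 2*k² + (-9 + k² + 2*k) = -9 + 2*k + 3*k²)
(S(-1)*L(m))/(-7913) = (17*(-9 + 2*0 + 3*0²))/(-7913) = (17*(-9 + 0 + 3*0))*(-1/7913) = (17*(-9 + 0 + 0))*(-1/7913) = (17*(-9))*(-1/7913) = -153*(-1/7913) = 153/7913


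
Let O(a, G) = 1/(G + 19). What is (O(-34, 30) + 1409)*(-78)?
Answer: -5385276/49 ≈ -1.0990e+5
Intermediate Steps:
O(a, G) = 1/(19 + G)
(O(-34, 30) + 1409)*(-78) = (1/(19 + 30) + 1409)*(-78) = (1/49 + 1409)*(-78) = (69042/49)*(-78) = -5385276/49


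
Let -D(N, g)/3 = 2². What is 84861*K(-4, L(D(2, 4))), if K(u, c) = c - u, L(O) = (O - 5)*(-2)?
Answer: 3224718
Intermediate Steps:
D(N, g) = -12 (D(N, g) = -3*2² = -3*4 = -12)
L(O) = 10 - 2*O (L(O) = (-5 + O)*(-2) = 10 - 2*O)
84861*K(-4, L(D(2, 4))) = 84861*((10 - 2*(-12)) - 1*(-4)) = 84861*((10 + 24) + 4) = 84861*(34 + 4) = 84861*38 = 3224718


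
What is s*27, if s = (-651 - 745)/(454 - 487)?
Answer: 12564/11 ≈ 1142.2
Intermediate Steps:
s = 1396/33 (s = -1396/(-33) = -1396*(-1/33) = 1396/33 ≈ 42.303)
s*27 = (1396/33)*27 = 12564/11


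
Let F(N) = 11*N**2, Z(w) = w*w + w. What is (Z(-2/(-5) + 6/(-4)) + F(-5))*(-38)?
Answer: -522709/50 ≈ -10454.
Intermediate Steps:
Z(w) = w + w**2 (Z(w) = w**2 + w = w + w**2)
(Z(-2/(-5) + 6/(-4)) + F(-5))*(-38) = ((-2/(-5) + 6/(-4))*(1 + (-2/(-5) + 6/(-4))) + 11*(-5)**2)*(-38) = ((-2*(-1/5) + 6*(-1/4))*(1 + (-2*(-1/5) + 6*(-1/4))) + 11*25)*(-38) = ((2/5 - 3/2)*(1 + (2/5 - 3/2)) + 275)*(-38) = (-11*(1 - 11/10)/10 + 275)*(-38) = (-11/10*(-1/10) + 275)*(-38) = (11/100 + 275)*(-38) = (27511/100)*(-38) = -522709/50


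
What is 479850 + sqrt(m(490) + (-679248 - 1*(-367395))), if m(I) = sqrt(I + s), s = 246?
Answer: 479850 + sqrt(-311853 + 4*sqrt(46)) ≈ 4.7985e+5 + 558.41*I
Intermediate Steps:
m(I) = sqrt(246 + I) (m(I) = sqrt(I + 246) = sqrt(246 + I))
479850 + sqrt(m(490) + (-679248 - 1*(-367395))) = 479850 + sqrt(sqrt(246 + 490) + (-679248 - 1*(-367395))) = 479850 + sqrt(sqrt(736) + (-679248 + 367395)) = 479850 + sqrt(4*sqrt(46) - 311853) = 479850 + sqrt(-311853 + 4*sqrt(46))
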